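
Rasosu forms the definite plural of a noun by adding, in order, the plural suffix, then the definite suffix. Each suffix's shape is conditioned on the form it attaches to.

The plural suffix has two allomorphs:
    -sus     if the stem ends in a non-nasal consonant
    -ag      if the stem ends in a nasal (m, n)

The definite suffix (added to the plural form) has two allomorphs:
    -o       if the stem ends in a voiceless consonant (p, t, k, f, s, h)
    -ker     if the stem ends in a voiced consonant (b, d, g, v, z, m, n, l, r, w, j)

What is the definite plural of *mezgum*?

mezgumagker

Since the final consonant of *mezgum* is /m/ (a nasal), it takes -ag, giving *mezgumag*.
The final consonant of the plural form *mezgumag* is /g/, which is voiced, so the definite suffix is -ker, giving *mezgumagker*.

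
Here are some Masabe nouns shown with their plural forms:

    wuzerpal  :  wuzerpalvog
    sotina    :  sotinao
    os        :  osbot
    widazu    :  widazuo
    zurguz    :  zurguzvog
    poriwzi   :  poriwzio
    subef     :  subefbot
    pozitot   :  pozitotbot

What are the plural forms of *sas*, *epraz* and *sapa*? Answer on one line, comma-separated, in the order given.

sasbot, eprazvog, sapao

The suffix is conditioned by the final sound: -bot when the stem ends in a voiceless consonant (*os*, *subef*, *pozitot*); -vog when the stem ends in a voiced consonant (*wuzerpal*, *zurguz*); -o when the stem ends in a vowel (*sotina*, *widazu*, *poriwzi*).
The final sound of *sas* is /s/, which is a voiceless consonant, so the suffix is -bot, giving *sasbot*.
The final sound of *epraz* is /z/, which is a voiced consonant, so the suffix is -vog, giving *eprazvog*.
Since the final sound of *sapa* is /a/ (a vowel), it takes -o, giving *sapao*.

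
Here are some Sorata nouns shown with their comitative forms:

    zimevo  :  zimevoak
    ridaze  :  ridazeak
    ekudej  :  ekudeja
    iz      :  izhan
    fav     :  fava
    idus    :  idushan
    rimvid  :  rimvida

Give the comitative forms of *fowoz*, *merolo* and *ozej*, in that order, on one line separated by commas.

Looking at the final sound of each stem: -han when the stem ends in a sibilant (*iz*, *idus*); -a when the stem ends in a non-sibilant consonant (*ekudej*, *fav*, *rimvid*); -ak when the stem ends in a vowel (*zimevo*, *ridaze*).
Since the final sound of *fowoz* is /z/ (a sibilant), it takes -han, giving *fowozhan*.
*merolo* — final sound /o/ (a vowel) → -ak → *meroloak*.
*ozej* — final sound /j/ (a non-sibilant consonant) → -a → *ozeja*.

fowozhan, meroloak, ozeja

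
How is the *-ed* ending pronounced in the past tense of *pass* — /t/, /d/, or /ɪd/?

The stem *pass* ends in a voiceless consonant other than /t/.
The -ed suffix is realized as /ɪd/ after /t, d/; as /t/ after other voiceless consonants; and as /d/ after other voiced sounds.
So -ed on *pass* is pronounced /t/.

/t/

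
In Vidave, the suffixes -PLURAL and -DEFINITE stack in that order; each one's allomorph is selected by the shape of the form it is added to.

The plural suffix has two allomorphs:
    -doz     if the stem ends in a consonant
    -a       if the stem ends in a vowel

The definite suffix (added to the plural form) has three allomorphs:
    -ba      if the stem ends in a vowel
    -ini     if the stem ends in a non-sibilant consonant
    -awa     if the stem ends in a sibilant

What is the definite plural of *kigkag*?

kigkagdozawa

Since the final sound of *kigkag* is /g/ (a consonant), it takes -doz, giving *kigkagdoz*.
Since the final sound of the plural form *kigkagdoz* is /z/ (a sibilant), it takes -awa, giving *kigkagdozawa*.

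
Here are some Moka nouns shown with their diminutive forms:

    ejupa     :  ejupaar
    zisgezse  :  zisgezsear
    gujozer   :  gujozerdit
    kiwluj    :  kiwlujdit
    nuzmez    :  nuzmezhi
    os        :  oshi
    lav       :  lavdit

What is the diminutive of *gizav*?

gizavdit

The alternation tracks the final sound of the stem — -hi when the stem ends in a sibilant (*nuzmez*, *os*); -dit when the stem ends in a non-sibilant consonant (*gujozer*, *kiwluj*, *lav*); -ar when the stem ends in a vowel (*ejupa*, *zisgezse*).
The final sound of *gizav* is /v/, which is a non-sibilant consonant, so the suffix is -dit, giving *gizavdit*.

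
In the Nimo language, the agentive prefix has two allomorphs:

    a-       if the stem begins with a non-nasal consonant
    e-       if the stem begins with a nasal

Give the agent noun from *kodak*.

akodak

Since the first consonant of *kodak* is /k/ (non-nasal), it takes a-, giving *akodak*.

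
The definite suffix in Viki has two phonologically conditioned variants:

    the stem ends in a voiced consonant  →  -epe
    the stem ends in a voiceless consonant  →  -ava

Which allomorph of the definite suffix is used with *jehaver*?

The final consonant of *jehaver* is /r/, which is voiced, so the suffix is -epe.

-epe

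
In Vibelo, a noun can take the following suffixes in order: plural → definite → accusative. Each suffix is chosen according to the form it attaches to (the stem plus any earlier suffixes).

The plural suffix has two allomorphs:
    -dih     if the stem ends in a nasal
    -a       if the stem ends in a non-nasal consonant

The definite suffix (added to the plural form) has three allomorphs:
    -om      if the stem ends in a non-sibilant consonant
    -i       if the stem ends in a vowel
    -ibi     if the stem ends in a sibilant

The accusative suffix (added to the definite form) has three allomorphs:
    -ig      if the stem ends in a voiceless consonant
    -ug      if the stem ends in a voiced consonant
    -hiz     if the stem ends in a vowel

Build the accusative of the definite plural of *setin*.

setindihomug

Since the final consonant of *setin* is /n/ (a nasal), it takes -dih, giving *setindih*.
Since the final sound of the plural form *setindih* is /h/ (a non-sibilant consonant), it takes -om, giving *setindihom*.
Since the final sound of the definite form *setindihom* is /m/ (a voiced consonant), it takes -ug, giving *setindihomug*.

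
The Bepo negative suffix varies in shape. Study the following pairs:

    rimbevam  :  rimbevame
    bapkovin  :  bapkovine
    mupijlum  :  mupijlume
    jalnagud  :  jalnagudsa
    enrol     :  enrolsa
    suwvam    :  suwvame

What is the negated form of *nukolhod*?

nukolhodsa

Looking at the final consonant of each stem: -e when the stem ends in a nasal (*rimbevam*, *bapkovin*, *mupijlum*, *suwvam*); -sa when the stem ends in a non-nasal consonant (*jalnagud*, *enrol*).
*nukolhod*: final consonant = /d/, non-nasal → -sa → *nukolhodsa*.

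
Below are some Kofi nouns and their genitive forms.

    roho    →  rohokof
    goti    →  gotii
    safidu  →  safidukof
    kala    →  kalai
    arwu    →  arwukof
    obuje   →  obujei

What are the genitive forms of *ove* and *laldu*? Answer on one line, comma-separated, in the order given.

ovei, laldukof

Looking at the last vowel of each stem: -kof when the last vowel of the stem is a rounded vowel (*roho*, *safidu*, *arwu*); -i when the last vowel of the stem is an unrounded vowel (*goti*, *kala*, *obuje*).
*ove*: last vowel = /e/, an unrounded vowel → -i → *ovei*.
*laldu*: last vowel = /u/, a rounded vowel → -kof → *laldukof*.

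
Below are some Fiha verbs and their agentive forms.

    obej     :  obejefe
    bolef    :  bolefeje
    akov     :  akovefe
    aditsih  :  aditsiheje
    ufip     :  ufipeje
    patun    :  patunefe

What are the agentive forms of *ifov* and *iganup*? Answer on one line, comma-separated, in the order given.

The suffix is conditioned by the final consonant: -eje when the stem ends in a voiceless consonant (*bolef*, *aditsih*, *ufip*); -efe when the stem ends in a voiced consonant (*obej*, *akov*, *patun*).
The final consonant of *ifov* is /v/, which is voiced, so the suffix is -efe, giving *ifovefe*.
*iganup* — final consonant /p/ (voiceless) → -eje → *iganupeje*.

ifovefe, iganupeje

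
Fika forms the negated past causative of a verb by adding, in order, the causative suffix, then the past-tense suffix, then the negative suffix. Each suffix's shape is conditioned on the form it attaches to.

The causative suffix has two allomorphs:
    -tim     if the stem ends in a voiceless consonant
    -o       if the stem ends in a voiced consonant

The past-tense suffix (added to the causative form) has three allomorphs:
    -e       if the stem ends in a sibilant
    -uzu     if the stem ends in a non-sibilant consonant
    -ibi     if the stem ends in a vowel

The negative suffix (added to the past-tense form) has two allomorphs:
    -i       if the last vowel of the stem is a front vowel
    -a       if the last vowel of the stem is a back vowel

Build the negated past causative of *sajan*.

Since the final consonant of *sajan* is /n/ (voiced), it takes -o, giving *sajano*.
The final sound of the causative form *sajano* is /o/, which is a vowel, so the past-tense suffix is -ibi, giving *sajanoibi*.
The past-tense form *sajanoibi* — last vowel /i/ (a front vowel) → -i → *sajanoibii*.

sajanoibii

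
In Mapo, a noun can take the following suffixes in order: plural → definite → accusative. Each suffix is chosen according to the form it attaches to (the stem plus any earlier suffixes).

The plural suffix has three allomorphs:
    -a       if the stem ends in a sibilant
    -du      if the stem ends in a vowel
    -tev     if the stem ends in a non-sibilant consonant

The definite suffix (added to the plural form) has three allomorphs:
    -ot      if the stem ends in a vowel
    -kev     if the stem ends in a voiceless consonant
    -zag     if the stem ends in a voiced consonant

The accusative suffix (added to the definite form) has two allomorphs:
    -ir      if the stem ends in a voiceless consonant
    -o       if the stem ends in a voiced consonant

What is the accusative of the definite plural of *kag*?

kagtevzago

*kag*: final sound = /g/, a non-sibilant consonant → -tev → *kagtev*.
The plural form *kagtev*: final sound = /v/, a voiced consonant → -zag → *kagtevzag*.
Since the final consonant of the definite form *kagtevzag* is /g/ (voiced), it takes -o, giving *kagtevzago*.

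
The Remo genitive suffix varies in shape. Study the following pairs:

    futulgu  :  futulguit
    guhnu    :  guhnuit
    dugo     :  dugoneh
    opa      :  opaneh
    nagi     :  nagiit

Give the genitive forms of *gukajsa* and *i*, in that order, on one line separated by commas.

The suffix is conditioned by the last vowel: -it when the last vowel of the stem is a high vowel (*futulgu*, *guhnu*, *nagi*); -neh when the last vowel of the stem is a non-high vowel (*dugo*, *opa*).
*gukajsa*: last vowel = /a/, a non-high vowel → -neh → *gukajsaneh*.
*i* — last vowel /i/ (a high vowel) → -it → *iit*.

gukajsaneh, iit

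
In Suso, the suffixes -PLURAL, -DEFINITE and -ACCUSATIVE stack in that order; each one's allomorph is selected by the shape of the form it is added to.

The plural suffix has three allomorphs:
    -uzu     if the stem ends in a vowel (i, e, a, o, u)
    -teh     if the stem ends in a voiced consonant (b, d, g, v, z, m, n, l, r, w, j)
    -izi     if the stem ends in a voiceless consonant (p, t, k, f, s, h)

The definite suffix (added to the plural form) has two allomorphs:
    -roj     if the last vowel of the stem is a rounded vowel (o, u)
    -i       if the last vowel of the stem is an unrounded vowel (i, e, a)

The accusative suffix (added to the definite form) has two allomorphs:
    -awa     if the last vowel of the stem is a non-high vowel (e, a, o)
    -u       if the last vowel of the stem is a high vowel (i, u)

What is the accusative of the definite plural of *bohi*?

Since the final sound of *bohi* is /i/ (a vowel), it takes -uzu, giving *bohiuzu*.
The plural form *bohiuzu*: last vowel = /u/, a rounded vowel → -roj → *bohiuzuroj*.
The definite form *bohiuzuroj*: last vowel = /o/, a non-high vowel → -awa → *bohiuzurojawa*.

bohiuzurojawa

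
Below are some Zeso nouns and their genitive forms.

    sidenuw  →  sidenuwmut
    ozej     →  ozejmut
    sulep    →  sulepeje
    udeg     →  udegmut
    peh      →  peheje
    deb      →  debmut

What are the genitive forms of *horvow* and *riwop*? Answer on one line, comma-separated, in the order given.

horvowmut, riwopeje

The suffix is conditioned by the final consonant: -eje when the stem ends in a voiceless consonant (*sulep*, *peh*); -mut when the stem ends in a voiced consonant (*sidenuw*, *ozej*, *udeg*, *deb*).
The final consonant of *horvow* is /w/, which is voiced, so the suffix is -mut, giving *horvowmut*.
*riwop*: final consonant = /p/, voiceless → -eje → *riwopeje*.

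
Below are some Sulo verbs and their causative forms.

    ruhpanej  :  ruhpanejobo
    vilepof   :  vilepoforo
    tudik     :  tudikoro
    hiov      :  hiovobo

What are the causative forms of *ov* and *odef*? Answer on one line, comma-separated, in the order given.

ovobo, odeforo

The suffix is conditioned by the final consonant: -oro when the stem ends in a voiceless consonant (*vilepof*, *tudik*); -obo when the stem ends in a voiced consonant (*ruhpanej*, *hiov*).
*ov*: final consonant = /v/, voiced → -obo → *ovobo*.
Since the final consonant of *odef* is /f/ (voiceless), it takes -oro, giving *odeforo*.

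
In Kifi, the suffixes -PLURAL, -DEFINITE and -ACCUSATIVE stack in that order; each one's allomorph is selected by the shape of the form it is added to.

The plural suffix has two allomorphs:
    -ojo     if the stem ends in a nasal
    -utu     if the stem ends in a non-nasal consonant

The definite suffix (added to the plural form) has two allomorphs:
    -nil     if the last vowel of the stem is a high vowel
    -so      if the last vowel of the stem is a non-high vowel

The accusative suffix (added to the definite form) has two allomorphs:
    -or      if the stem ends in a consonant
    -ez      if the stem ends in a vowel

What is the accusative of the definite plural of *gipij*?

gipijutunilor

Since the final consonant of *gipij* is /j/ (non-nasal), it takes -utu, giving *gipijutu*.
The plural form *gipijutu* — last vowel /u/ (a high vowel) → -nil → *gipijutunil*.
The final sound of the definite form *gipijutunil* is /l/, which is a consonant, so the accusative suffix is -or, giving *gipijutunilor*.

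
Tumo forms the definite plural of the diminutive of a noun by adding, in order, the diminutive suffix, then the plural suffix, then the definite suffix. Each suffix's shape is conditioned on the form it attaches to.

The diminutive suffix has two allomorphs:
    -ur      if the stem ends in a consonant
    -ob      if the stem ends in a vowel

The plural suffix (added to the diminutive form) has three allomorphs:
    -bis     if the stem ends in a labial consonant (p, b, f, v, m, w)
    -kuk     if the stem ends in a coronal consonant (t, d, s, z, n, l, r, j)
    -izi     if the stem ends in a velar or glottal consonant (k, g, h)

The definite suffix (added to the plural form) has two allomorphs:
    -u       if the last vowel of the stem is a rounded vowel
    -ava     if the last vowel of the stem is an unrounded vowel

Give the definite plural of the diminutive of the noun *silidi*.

silidiobbisava

*silidi*: final sound = /i/, a vowel → -ob → *silidiob*.
Since the final consonant of the diminutive form *silidiob* is /b/ (labial), it takes -bis, giving *silidiobbis*.
The plural form *silidiobbis* — last vowel /i/ (an unrounded vowel) → -ava → *silidiobbisava*.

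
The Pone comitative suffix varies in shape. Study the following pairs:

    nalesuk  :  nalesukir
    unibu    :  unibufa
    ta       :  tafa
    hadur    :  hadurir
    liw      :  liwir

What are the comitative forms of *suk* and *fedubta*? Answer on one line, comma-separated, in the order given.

sukir, fedubtafa

The pattern is consonant vs. vowel: -ir when the stem ends in a consonant (*nalesuk*, *hadur*, *liw*); -fa when the stem ends in a vowel (*unibu*, *ta*).
Since the final sound of *suk* is /k/ (a consonant), it takes -ir, giving *sukir*.
The final sound of *fedubta* is /a/, which is a vowel, so the suffix is -fa, giving *fedubtafa*.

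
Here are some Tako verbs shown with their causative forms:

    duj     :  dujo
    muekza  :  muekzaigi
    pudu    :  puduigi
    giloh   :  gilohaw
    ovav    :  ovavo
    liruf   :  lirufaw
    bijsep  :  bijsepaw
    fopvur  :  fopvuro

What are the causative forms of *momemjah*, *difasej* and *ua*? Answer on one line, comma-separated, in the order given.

momemjahaw, difasejo, uaigi

The pattern is voicing of the final sound: -aw when the stem ends in a voiceless consonant (*giloh*, *liruf*, *bijsep*); -o when the stem ends in a voiced consonant (*duj*, *ovav*, *fopvur*); -igi when the stem ends in a vowel (*muekza*, *pudu*).
*momemjah* — final sound /h/ (a voiceless consonant) → -aw → *momemjahaw*.
Since the final sound of *difasej* is /j/ (a voiced consonant), it takes -o, giving *difasejo*.
The final sound of *ua* is /a/, which is a vowel, so the suffix is -igi, giving *uaigi*.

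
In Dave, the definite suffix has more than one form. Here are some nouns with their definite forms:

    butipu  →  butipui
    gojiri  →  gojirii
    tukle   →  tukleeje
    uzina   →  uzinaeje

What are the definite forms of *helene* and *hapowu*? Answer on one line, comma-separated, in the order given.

heleneeje, hapowui

The suffix is conditioned by the last vowel: -i when the last vowel of the stem is a high vowel (*butipu*, *gojiri*); -eje when the last vowel of the stem is a non-high vowel (*tukle*, *uzina*).
The last vowel of *helene* is /e/, which is a non-high vowel, so the suffix is -eje, giving *heleneeje*.
Since the last vowel of *hapowu* is /u/ (a high vowel), it takes -i, giving *hapowui*.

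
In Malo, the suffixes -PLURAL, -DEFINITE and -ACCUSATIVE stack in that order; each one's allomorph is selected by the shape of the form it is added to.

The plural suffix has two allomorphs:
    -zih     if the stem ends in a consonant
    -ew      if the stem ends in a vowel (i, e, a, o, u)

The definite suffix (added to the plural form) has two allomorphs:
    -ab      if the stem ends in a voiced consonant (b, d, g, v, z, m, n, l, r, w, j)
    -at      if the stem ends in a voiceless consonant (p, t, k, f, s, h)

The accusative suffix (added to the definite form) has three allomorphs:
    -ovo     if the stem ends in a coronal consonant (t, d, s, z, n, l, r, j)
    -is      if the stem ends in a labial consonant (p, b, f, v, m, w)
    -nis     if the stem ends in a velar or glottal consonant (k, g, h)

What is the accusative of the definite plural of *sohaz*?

*sohaz*: final sound = /z/, a consonant → -zih → *sohazzih*.
The final consonant of the plural form *sohazzih* is /h/, which is voiceless, so the definite suffix is -at, giving *sohazzihat*.
The final consonant of the definite form *sohazzihat* is /t/, which is coronal, so the accusative suffix is -ovo, giving *sohazzihatovo*.

sohazzihatovo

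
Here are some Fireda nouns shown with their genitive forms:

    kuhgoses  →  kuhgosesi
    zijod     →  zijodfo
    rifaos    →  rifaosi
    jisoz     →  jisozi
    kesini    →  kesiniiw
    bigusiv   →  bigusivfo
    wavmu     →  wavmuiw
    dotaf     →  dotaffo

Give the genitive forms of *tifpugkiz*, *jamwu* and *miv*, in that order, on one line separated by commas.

The pattern is sibilance of the final sound: -i when the stem ends in a sibilant (*kuhgoses*, *rifaos*, *jisoz*); -fo when the stem ends in a non-sibilant consonant (*zijod*, *bigusiv*, *dotaf*); -iw when the stem ends in a vowel (*kesini*, *wavmu*).
The final sound of *tifpugkiz* is /z/, which is a sibilant, so the suffix is -i, giving *tifpugkizi*.
Since the final sound of *jamwu* is /u/ (a vowel), it takes -iw, giving *jamwuiw*.
*miv*: final sound = /v/, a non-sibilant consonant → -fo → *mivfo*.

tifpugkizi, jamwuiw, mivfo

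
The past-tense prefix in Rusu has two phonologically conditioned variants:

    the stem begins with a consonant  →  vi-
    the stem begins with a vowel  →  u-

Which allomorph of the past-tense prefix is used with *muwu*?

Since the first sound of *muwu* is /m/ (a consonant), it takes vi-.

vi-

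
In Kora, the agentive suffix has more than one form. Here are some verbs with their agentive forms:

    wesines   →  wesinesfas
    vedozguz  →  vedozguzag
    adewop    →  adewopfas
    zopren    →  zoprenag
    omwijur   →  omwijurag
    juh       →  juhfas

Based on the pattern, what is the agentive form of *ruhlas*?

Looking at the final consonant of each stem: -fas when the stem ends in a voiceless consonant (*wesines*, *adewop*, *juh*); -ag when the stem ends in a voiced consonant (*vedozguz*, *zopren*, *omwijur*).
The final consonant of *ruhlas* is /s/, which is voiceless, so the suffix is -fas, giving *ruhlasfas*.

ruhlasfas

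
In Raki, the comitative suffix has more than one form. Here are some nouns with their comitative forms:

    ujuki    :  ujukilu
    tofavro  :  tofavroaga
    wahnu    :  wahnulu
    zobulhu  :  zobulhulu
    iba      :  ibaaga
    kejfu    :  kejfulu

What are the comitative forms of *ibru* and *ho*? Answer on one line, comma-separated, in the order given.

ibrulu, hoaga

Looking at the last vowel of each stem: -lu when the last vowel of the stem is a high vowel (*ujuki*, *wahnu*, *zobulhu*, *kejfu*); -aga when the last vowel of the stem is a non-high vowel (*tofavro*, *iba*).
*ibru*: last vowel = /u/, a high vowel → -lu → *ibrulu*.
The last vowel of *ho* is /o/, which is a non-high vowel, so the suffix is -aga, giving *hoaga*.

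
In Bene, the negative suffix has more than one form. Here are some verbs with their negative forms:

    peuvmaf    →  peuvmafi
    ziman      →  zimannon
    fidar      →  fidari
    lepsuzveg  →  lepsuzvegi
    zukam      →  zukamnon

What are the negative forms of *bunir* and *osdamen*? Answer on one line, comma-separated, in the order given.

buniri, osdamennon

The alternation tracks the final consonant of the stem — -non when the stem ends in a nasal (*ziman*, *zukam*); -i when the stem ends in a non-nasal consonant (*peuvmaf*, *fidar*, *lepsuzveg*).
*bunir* — final consonant /r/ (non-nasal) → -i → *buniri*.
The final consonant of *osdamen* is /n/, which is a nasal, so the suffix is -non, giving *osdamennon*.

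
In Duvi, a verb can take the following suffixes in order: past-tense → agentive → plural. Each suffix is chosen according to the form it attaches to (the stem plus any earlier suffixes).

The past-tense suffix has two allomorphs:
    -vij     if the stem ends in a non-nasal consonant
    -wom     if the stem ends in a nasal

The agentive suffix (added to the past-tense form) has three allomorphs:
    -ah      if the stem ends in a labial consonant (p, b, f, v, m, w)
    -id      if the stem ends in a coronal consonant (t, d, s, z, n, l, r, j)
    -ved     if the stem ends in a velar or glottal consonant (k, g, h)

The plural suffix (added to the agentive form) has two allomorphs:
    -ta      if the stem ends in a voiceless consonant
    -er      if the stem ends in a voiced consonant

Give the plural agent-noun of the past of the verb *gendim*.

gendimwomahta

*gendim* — final consonant /m/ (a nasal) → -wom → *gendimwom*.
The past-tense form *gendimwom*: final consonant = /m/, labial → -ah → *gendimwomah*.
The agentive form *gendimwomah* — final consonant /h/ (voiceless) → -ta → *gendimwomahta*.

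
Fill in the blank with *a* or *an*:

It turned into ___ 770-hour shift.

a

The indefinite article is chosen by the initial *sound* of the following word, not its spelling.
The number *770* is spoken "seven hundred …", beginning with /ˈsɛvən/ — a consonant sound.
So the article is *a*: It turned into a 770-hour shift.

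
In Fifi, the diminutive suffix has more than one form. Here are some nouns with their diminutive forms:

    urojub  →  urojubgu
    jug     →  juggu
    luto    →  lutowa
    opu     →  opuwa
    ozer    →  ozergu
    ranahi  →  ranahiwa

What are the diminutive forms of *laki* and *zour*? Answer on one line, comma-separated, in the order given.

The suffix is conditioned by the final sound: -gu when the stem ends in a consonant (*urojub*, *jug*, *ozer*); -wa when the stem ends in a vowel (*luto*, *opu*, *ranahi*).
*laki*: final sound = /i/, a vowel → -wa → *lakiwa*.
*zour* — final sound /r/ (a consonant) → -gu → *zourgu*.

lakiwa, zourgu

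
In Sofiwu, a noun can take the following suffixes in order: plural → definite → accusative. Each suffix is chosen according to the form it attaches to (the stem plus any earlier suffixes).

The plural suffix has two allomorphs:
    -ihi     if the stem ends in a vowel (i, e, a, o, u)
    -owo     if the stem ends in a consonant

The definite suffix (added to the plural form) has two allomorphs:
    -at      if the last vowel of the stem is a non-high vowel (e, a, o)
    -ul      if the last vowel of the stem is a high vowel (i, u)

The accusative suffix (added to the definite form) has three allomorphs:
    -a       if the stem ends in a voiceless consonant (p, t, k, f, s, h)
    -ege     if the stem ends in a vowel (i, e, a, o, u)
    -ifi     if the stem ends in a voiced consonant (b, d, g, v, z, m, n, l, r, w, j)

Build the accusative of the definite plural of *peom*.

Since the final sound of *peom* is /m/ (a consonant), it takes -owo, giving *peomowo*.
The plural form *peomowo*: last vowel = /o/, a non-high vowel → -at → *peomowoat*.
The definite form *peomowoat*: final sound = /t/, a voiceless consonant → -a → *peomowoata*.

peomowoata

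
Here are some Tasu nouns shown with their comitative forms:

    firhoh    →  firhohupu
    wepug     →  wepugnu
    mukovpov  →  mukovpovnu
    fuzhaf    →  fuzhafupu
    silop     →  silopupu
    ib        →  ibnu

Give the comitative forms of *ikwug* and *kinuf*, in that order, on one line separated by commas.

ikwugnu, kinufupu

The pattern is voicing of the final consonant: -upu when the stem ends in a voiceless consonant (*firhoh*, *fuzhaf*, *silop*); -nu when the stem ends in a voiced consonant (*wepug*, *mukovpov*, *ib*).
*ikwug*: final consonant = /g/, voiced → -nu → *ikwugnu*.
The final consonant of *kinuf* is /f/, which is voiceless, so the suffix is -upu, giving *kinufupu*.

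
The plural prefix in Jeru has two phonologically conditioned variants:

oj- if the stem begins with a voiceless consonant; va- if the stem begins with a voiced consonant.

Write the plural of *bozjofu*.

vabozjofu

*bozjofu*: first consonant = /b/, voiced → va- → *vabozjofu*.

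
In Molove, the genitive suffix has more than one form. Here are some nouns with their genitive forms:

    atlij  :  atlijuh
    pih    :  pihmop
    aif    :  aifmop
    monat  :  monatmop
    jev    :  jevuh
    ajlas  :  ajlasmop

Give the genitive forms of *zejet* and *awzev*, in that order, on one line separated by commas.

The suffix is conditioned by the final consonant: -mop when the stem ends in a voiceless consonant (*pih*, *aif*, *monat*, *ajlas*); -uh when the stem ends in a voiced consonant (*atlij*, *jev*).
The final consonant of *zejet* is /t/, which is voiceless, so the suffix is -mop, giving *zejetmop*.
*awzev* — final consonant /v/ (voiced) → -uh → *awzevuh*.

zejetmop, awzevuh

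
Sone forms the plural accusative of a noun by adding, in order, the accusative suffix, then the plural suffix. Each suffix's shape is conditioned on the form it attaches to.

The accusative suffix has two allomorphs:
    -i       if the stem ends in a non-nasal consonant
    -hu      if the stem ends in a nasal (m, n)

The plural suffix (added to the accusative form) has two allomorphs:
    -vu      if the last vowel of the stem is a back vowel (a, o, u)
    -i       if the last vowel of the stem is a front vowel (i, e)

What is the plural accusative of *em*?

*em* — final consonant /m/ (a nasal) → -hu → *emhu*.
The last vowel of the accusative form *emhu* is /u/, which is a back vowel, so the plural suffix is -vu, giving *emhuvu*.

emhuvu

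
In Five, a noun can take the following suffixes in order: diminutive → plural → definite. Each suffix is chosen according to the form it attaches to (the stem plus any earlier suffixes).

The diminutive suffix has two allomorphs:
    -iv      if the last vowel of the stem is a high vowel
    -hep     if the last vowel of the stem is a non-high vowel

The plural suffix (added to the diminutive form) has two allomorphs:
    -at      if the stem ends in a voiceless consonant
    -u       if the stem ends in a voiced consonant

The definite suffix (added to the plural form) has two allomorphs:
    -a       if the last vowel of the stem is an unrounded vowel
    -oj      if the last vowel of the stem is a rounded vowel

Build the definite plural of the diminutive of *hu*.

Since the last vowel of *hu* is /u/ (a high vowel), it takes -iv, giving *huiv*.
The final consonant of the diminutive form *huiv* is /v/, which is voiced, so the plural suffix is -u, giving *huivu*.
The plural form *huivu*: last vowel = /u/, a rounded vowel → -oj → *huivuoj*.

huivuoj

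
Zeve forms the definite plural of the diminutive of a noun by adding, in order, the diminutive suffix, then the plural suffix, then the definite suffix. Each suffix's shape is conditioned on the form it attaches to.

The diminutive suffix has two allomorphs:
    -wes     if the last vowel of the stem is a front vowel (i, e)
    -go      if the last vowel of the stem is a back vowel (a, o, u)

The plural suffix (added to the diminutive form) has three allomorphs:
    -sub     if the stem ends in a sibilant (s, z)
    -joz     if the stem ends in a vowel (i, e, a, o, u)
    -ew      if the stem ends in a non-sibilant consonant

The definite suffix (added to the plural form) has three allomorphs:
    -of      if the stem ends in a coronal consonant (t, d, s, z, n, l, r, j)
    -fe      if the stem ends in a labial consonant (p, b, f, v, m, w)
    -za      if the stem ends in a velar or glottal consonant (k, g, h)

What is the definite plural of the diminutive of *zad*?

zadgojozof

*zad* — last vowel /a/ (a back vowel) → -go → *zadgo*.
The diminutive form *zadgo* — final sound /o/ (a vowel) → -joz → *zadgojoz*.
Since the final consonant of the plural form *zadgojoz* is /z/ (coronal), it takes -of, giving *zadgojozof*.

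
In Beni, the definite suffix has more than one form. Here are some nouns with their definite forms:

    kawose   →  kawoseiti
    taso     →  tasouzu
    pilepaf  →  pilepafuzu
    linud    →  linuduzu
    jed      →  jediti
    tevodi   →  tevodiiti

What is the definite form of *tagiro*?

The pattern is front/back vowel harmony: -iti when the last vowel of the stem is a front vowel (*kawose*, *jed*, *tevodi*); -uzu when the last vowel of the stem is a back vowel (*taso*, *pilepaf*, *linud*).
*tagiro*: last vowel = /o/, a back vowel → -uzu → *tagirouzu*.

tagirouzu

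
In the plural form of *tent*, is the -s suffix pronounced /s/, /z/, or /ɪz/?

The stem *tent* ends in a voiceless non-sibilant consonant.
The plural suffix surfaces as /ɪz/ after sibilants, /s/ after other voiceless consonants, and /z/ after other voiced sounds.
So the plural -s on *tent* is pronounced /s/.

/s/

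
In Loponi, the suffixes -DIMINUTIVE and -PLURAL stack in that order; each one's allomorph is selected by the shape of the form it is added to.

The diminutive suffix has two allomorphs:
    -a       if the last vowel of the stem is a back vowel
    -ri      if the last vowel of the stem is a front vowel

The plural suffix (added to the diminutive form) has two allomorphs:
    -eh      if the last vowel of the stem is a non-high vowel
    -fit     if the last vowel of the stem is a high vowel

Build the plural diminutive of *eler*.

Since the last vowel of *eler* is /e/ (a front vowel), it takes -ri, giving *elerri*.
The diminutive form *elerri* — last vowel /i/ (a high vowel) → -fit → *elerrifit*.

elerrifit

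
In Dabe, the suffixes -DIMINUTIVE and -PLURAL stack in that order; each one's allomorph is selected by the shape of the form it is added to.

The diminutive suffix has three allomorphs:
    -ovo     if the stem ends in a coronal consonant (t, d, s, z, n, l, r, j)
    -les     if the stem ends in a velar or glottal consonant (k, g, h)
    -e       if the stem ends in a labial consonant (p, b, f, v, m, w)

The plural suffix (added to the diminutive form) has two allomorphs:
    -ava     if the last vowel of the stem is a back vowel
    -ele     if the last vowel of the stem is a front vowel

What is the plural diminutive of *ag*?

*ag* — final consonant /g/ (velar/glottal) → -les → *agles*.
The diminutive form *agles* — last vowel /e/ (a front vowel) → -ele → *aglesele*.

aglesele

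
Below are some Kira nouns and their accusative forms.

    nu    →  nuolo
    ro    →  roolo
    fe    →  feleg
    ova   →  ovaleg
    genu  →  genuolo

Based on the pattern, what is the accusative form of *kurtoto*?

kurtotoolo

Looking at the last vowel of each stem: -olo when the last vowel of the stem is a rounded vowel (*nu*, *ro*, *genu*); -leg when the last vowel of the stem is an unrounded vowel (*fe*, *ova*).
Since the last vowel of *kurtoto* is /o/ (a rounded vowel), it takes -olo, giving *kurtotoolo*.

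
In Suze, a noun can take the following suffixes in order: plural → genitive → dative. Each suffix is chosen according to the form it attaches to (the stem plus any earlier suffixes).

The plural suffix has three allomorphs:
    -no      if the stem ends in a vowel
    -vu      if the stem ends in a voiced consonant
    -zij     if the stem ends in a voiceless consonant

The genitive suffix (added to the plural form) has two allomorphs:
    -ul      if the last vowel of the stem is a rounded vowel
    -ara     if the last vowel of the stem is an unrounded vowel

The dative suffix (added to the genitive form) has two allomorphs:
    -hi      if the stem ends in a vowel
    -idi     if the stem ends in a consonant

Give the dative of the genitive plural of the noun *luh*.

Since the final sound of *luh* is /h/ (a voiceless consonant), it takes -zij, giving *luhzij*.
The last vowel of the plural form *luhzij* is /i/, which is an unrounded vowel, so the genitive suffix is -ara, giving *luhzijara*.
The genitive form *luhzijara*: final sound = /a/, a vowel → -hi → *luhzijarahi*.

luhzijarahi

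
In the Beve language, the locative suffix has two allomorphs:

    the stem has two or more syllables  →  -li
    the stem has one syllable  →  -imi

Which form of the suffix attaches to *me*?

*me* (one syllable) → -imi.

-imi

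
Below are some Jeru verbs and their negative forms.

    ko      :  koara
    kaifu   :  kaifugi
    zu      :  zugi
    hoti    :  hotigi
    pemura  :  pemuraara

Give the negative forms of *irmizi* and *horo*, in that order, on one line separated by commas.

The pattern is height harmony: -gi when the last vowel of the stem is a high vowel (*kaifu*, *zu*, *hoti*); -ara when the last vowel of the stem is a non-high vowel (*ko*, *pemura*).
The last vowel of *irmizi* is /i/, which is a high vowel, so the suffix is -gi, giving *irmizigi*.
The last vowel of *horo* is /o/, which is a non-high vowel, so the suffix is -ara, giving *horoara*.

irmizigi, horoara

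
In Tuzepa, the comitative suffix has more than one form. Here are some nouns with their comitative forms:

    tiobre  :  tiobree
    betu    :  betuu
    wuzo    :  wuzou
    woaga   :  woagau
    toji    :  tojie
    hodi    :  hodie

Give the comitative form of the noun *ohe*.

The pattern is front/back vowel harmony: -e when the last vowel of the stem is a front vowel (*tiobre*, *toji*, *hodi*); -u when the last vowel of the stem is a back vowel (*betu*, *wuzo*, *woaga*).
Since the last vowel of *ohe* is /e/ (a front vowel), it takes -e, giving *ohee*.

ohee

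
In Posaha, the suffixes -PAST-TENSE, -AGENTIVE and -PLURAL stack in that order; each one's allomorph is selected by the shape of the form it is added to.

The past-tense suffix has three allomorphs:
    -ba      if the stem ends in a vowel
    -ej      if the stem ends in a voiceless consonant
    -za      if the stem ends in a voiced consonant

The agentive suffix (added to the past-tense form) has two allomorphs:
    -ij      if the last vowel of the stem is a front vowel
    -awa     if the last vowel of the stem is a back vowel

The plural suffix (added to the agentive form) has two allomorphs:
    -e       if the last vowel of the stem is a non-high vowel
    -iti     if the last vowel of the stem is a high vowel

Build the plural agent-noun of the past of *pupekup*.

*pupekup* — final sound /p/ (a voiceless consonant) → -ej → *pupekupej*.
The past-tense form *pupekupej*: last vowel = /e/, a front vowel → -ij → *pupekupejij*.
The agentive form *pupekupejij*: last vowel = /i/, a high vowel → -iti → *pupekupejijiti*.

pupekupejijiti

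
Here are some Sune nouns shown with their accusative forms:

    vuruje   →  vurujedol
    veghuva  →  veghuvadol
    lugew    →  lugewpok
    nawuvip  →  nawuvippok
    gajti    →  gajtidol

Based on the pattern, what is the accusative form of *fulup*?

fuluppok

The suffix is conditioned by the final sound: -pok when the stem ends in a consonant (*lugew*, *nawuvip*); -dol when the stem ends in a vowel (*vuruje*, *veghuva*, *gajti*).
Since the final sound of *fulup* is /p/ (a consonant), it takes -pok, giving *fuluppok*.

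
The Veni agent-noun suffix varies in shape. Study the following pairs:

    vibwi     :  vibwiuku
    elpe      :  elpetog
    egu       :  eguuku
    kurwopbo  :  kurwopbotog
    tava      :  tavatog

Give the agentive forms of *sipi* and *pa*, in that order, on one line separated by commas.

The suffix is conditioned by the last vowel: -uku when the last vowel of the stem is a high vowel (*vibwi*, *egu*); -tog when the last vowel of the stem is a non-high vowel (*elpe*, *kurwopbo*, *tava*).
Since the last vowel of *sipi* is /i/ (a high vowel), it takes -uku, giving *sipiuku*.
The last vowel of *pa* is /a/, which is a non-high vowel, so the suffix is -tog, giving *patog*.

sipiuku, patog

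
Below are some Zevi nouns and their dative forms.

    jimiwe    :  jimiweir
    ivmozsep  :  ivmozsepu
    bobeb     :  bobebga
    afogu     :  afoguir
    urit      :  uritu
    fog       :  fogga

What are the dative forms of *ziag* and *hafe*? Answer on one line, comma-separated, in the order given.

Looking at the final sound of each stem: -u when the stem ends in a voiceless consonant (*ivmozsep*, *urit*); -ga when the stem ends in a voiced consonant (*bobeb*, *fog*); -ir when the stem ends in a vowel (*jimiwe*, *afogu*).
Since the final sound of *ziag* is /g/ (a voiced consonant), it takes -ga, giving *ziagga*.
*hafe*: final sound = /e/, a vowel → -ir → *hafeir*.

ziagga, hafeir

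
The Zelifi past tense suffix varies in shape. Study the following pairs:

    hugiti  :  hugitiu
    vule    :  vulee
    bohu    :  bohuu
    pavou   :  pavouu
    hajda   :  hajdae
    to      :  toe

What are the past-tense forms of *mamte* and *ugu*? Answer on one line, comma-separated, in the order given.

The alternation tracks the last vowel of the stem — -u when the last vowel of the stem is a high vowel (*hugiti*, *bohu*, *pavou*); -e when the last vowel of the stem is a non-high vowel (*vule*, *hajda*, *to*).
*mamte*: last vowel = /e/, a non-high vowel → -e → *mamtee*.
Since the last vowel of *ugu* is /u/ (a high vowel), it takes -u, giving *uguu*.

mamtee, uguu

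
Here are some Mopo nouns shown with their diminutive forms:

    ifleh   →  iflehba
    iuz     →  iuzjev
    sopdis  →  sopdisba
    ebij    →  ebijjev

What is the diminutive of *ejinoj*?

Looking at the final consonant of each stem: -ba when the stem ends in a voiceless consonant (*ifleh*, *sopdis*); -jev when the stem ends in a voiced consonant (*iuz*, *ebij*).
*ejinoj*: final consonant = /j/, voiced → -jev → *ejinojjev*.

ejinojjev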